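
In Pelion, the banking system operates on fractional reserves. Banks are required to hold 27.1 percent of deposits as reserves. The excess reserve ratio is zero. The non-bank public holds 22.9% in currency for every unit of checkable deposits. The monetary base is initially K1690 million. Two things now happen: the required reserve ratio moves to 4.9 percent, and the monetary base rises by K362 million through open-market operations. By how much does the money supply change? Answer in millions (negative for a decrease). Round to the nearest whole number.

K4918 million

Before: m₁ = (1 + 0.229) / (0.271 + 0.229) = 2.45800, MB₁ = 1690, so M₁ = 2.45800 × 1690 = 4154.02 million.
After: m₂ = (1 + 0.229) / (0.049 + 0.229) ≈ 4.42086, MB₂ = 1690 + 362 = 2052, so M₂ = 4.42086 × 2052 ≈ 9071.6047 million.
ΔM = M₂ − M₁ = 9071.6047 − 4154.02 = 4917.5847 million.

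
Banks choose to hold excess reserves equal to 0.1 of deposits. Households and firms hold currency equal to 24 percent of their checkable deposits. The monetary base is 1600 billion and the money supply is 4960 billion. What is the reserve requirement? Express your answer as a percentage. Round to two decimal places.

Using m = M/MB = 4960/1600 = 3.100000. Since m = (1 + c)/(c + rr + e), the denominator satisfies c + rr + e = (1 + c)/m = (1 + 0.24) / 3.100000 = 0.400000.
With c = 0.24 and e = 0.1, the reserve requirement is 0.400000 − 0.24 − 0.1 = 0.06.

6.00%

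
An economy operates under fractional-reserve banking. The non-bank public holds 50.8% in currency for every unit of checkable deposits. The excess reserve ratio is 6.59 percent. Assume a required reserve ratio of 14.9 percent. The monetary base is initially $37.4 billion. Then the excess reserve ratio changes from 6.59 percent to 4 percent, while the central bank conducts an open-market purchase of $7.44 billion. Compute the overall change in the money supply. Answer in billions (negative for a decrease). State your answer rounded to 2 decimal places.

$19.00 billion

Before: m₁ = (1 + 0.508) / (0.149 + 0.0659 + 0.508) ≈ 2.08604, MB₁ = 37.4, so M₁ = 2.08604 × 37.4 ≈ 78.0179 billion.
After: m₂ = (1 + 0.508) / (0.149 + 0.04 + 0.508) ≈ 2.16356, MB₂ = 37.4 + 7.44 = 44.84, so M₂ = 2.16356 × 44.84 ≈ 97.014 billion.
ΔM = M₂ − M₁ = 97.014 − 78.0179 = 18.9961 billion.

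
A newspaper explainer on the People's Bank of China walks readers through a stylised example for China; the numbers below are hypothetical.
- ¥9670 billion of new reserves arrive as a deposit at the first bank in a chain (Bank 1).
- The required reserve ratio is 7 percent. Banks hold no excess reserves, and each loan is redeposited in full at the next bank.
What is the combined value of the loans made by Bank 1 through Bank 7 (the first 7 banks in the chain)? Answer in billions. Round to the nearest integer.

¥51171 billion

Bank i lends (1 − rr)^i of the original deposit: Bank 1 lends 9670·0.9300 = 8993.1000, Bank 2 lends 9670·0.9300² = 8363.5830, and so on.
Summing a geometric series: total = 9670·[0.9300·(1 − 0.9300^7) / (1 − 0.9300)] ≈ 51170.6272 billion.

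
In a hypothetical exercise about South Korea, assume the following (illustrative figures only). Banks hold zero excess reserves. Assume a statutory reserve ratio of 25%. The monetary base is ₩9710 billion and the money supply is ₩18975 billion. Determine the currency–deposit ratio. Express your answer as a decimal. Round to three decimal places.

Using m = M/MB = 18975/9710 ≈ 1.954171. From m = (1 + c)/(c + rr + e), rearranging gives 1 + c = m·(c + rr + e), so c·(1 − m) = m·(rr + e) − 1.
Hence c = [m·(rr + e) − 1]/(1 − m) = [1.954171 × (0.25 + 0) − 1] / (1 − 1.954171) ≈ 0.536023.

0.536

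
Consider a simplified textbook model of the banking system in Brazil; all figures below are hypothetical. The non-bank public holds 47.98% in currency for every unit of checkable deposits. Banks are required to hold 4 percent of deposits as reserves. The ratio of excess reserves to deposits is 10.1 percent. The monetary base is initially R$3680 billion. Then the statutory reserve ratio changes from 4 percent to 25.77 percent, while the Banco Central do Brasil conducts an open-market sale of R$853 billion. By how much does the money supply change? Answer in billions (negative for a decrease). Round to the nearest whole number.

-3783 billion

Before: m₁ = (1 + 0.4798) / (0.04 + 0.101 + 0.4798) ≈ 2.38370, MB₁ = 3680, so M₁ = 2.38370 × 3680 = 8772.016 billion.
After: m₂ = (1 + 0.4798) / (0.2577 + 0.101 + 0.4798) ≈ 1.76482, MB₂ = 3680 − 853 = 2827, so M₂ = 1.76482 × 2827 ≈ 4989.1461 billion.
ΔM = M₂ − M₁ = 4989.1461 − 8772.016 = -3782.8699 billion.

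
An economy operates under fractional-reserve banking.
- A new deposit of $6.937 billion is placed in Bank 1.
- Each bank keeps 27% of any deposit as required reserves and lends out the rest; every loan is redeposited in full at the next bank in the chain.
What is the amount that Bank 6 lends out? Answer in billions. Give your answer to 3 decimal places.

Each bank lends a fraction (1 − rr) = 0.7300 of the deposit it receives, so Bank 6 receives 6.937·0.7300^5 and lends 6.937·0.7300^6 ≈ 1.0498 billion.

$1.050 billion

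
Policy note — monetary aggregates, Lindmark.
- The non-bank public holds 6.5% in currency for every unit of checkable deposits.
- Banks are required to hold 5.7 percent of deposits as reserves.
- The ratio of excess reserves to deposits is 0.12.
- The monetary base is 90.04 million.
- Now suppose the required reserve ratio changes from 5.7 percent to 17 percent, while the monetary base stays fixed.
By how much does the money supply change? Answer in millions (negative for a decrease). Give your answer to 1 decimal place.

Initially m₁ = (1 + 0.065) / (0.057 + 0.12 + 0.065) ≈ 4.4008, so M₁ = 4.4008 × 90.04 ≈ 396.248 million.
After the change m₂ = (1 + 0.065) / (0.17 + 0.12 + 0.065) = 3, so M₂ = 3 × 90.04 = 270.12 million.
ΔM = M₂ − M₁ = 270.12 − 396.248 = -126.128 million.

-126.1 million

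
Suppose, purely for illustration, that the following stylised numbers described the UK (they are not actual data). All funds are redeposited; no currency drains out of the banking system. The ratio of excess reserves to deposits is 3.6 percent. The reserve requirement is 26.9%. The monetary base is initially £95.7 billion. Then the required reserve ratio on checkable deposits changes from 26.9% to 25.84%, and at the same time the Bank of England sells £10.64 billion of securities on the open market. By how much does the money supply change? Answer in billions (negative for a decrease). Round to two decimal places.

-24.84 billion

Before: m₁ = 1 / (0.269 + 0.036) ≈ 3.27869, MB₁ = 95.7, so M₁ = 3.27869 × 95.7 ≈ 313.7706 billion.
After: m₂ = 1 / (0.2584 + 0.036) ≈ 3.39674, MB₂ = 95.7 − 10.64 = 85.06, so M₂ = 3.39674 × 85.06 ≈ 288.9267 billion.
ΔM = M₂ − M₁ = 288.9267 − 313.7706 = -24.8439 billion.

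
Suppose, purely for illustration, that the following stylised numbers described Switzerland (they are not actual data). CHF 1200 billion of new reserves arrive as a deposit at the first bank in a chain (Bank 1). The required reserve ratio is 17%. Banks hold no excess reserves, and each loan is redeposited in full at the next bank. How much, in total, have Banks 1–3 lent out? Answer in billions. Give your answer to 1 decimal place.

Bank i lends (1 − rr)^i of the original deposit: Bank 1 lends 1200·0.8300 = 996.0000, Bank 2 lends 1200·0.8300² = 826.6800, and so on.
Summing a geometric series: total = 1200·[0.8300·(1 − 0.8300^3) / (1 − 0.8300)] = 2508.8244 billion.

CHF 2508.8 billion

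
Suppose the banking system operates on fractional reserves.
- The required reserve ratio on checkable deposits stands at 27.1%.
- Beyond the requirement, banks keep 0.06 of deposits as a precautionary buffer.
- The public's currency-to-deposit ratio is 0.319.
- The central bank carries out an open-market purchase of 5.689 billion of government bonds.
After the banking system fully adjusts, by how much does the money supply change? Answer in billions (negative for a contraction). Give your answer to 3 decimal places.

11.544 billion

The money multiplier is m = (1 + c) / (rr + e + c) = (1 + 0.319) / (0.271 + 0.06 + 0.319) ≈ 2.02923.
The purchase adds 5.689 billion of base, so ΔM = m × ΔMB = 2.02923 × (+5.689) ≈ 11.5443 billion.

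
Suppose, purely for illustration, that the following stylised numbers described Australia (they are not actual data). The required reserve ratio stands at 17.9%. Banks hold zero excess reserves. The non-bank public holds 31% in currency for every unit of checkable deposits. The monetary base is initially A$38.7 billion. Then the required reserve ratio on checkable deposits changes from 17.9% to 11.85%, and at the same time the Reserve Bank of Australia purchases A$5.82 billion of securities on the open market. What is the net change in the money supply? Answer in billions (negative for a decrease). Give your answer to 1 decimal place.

A$32.4 billion

Before: m₁ = (1 + 0.31) / (0.179 + 0.31) ≈ 2.6789, MB₁ = 38.7, so M₁ = 2.6789 × 38.7 ≈ 103.6734 billion.
After: m₂ = (1 + 0.31) / (0.1185 + 0.31) ≈ 3.0572, MB₂ = 38.7 + 5.82 = 44.52, so M₂ = 3.0572 × 44.52 ≈ 136.1065 billion.
ΔM = M₂ − M₁ = 136.1065 − 103.6734 = 32.4331 billion.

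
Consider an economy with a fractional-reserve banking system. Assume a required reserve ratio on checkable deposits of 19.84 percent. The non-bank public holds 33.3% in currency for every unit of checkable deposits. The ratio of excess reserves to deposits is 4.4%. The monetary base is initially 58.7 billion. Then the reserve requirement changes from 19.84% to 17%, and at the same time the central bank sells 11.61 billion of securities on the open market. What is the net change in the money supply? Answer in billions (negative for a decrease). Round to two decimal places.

-21.23 billion

Before: m₁ = (1 + 0.333) / (0.1984 + 0.044 + 0.333) ≈ 2.31665, MB₁ = 58.7, so M₁ = 2.31665 × 58.7 ≈ 135.9874 billion.
After: m₂ = (1 + 0.333) / (0.17 + 0.044 + 0.333) ≈ 2.43693, MB₂ = 58.7 − 11.61 = 47.09, so M₂ = 2.43693 × 47.09 ≈ 114.755 billion.
ΔM = M₂ − M₁ = 114.755 − 135.9874 = -21.2324 billion.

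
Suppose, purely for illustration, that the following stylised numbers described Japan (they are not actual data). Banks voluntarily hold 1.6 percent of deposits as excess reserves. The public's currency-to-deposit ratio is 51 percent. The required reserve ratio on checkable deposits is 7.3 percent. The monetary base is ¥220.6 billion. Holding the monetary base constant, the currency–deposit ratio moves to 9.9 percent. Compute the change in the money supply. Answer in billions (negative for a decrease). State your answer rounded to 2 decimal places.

¥733.47 billion

Initially m₁ = (1 + 0.51) / (0.073 + 0.016 + 0.51) ≈ 2.520868, so M₁ = 2.520868 × 220.6 ≈ 556.1035 billion.
After the change m₂ = (1 + 0.099) / (0.073 + 0.016 + 0.099) ≈ 5.845745, so M₂ = 5.845745 × 220.6 ≈ 1289.5713 billion.
ΔM = M₂ − M₁ = 1289.5713 − 556.1035 = 733.4678 billion.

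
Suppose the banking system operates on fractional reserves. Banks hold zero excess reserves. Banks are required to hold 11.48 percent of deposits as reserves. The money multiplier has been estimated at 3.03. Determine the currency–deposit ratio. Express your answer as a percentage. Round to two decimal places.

32.13%

Using m = 3.03. From m = (1 + c)/(c + rr + e), rearranging gives 1 + c = m·(c + rr + e), so c·(1 − m) = m·(rr + e) − 1.
Hence c = [m·(rr + e) − 1]/(1 − m) = [3.03 × (0.1148 + 0) − 1] / (1 − 3.03) ≈ 0.321259.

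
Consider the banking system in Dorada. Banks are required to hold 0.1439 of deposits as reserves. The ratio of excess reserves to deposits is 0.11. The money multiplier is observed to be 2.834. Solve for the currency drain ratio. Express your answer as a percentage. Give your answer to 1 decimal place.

Using m = 2.834. From m = (1 + c)/(c + rr + e), rearranging gives 1 + c = m·(c + rr + e), so c·(1 − m) = m·(rr + e) − 1.
Hence c = [m·(rr + e) − 1]/(1 − m) = [2.834 × (0.1439 + 0.11) − 1] / (1 − 2.834) ≈ 0.152916.

15.3%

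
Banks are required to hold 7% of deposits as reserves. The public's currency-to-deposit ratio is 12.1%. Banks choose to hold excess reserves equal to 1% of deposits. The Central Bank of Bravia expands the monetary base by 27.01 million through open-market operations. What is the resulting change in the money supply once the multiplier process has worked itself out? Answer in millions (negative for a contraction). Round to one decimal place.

150.6 million

The money multiplier is m = (1 + c) / (rr + e + c) = (1 + 0.121) / (0.07 + 0.01 + 0.121) ≈ 5.5771.
The purchase adds 27.01 million of base, so ΔM = m × ΔMB = 5.5771 × (+27.01) ≈ 150.6375 million.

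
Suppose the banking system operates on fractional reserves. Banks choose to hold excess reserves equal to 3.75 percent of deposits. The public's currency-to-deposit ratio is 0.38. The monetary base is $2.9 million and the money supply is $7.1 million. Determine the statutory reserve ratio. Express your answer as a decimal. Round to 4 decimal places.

Using m = M/MB = 7.1/2.9 ≈ 2.448276. Since m = (1 + c)/(c + rr + e), the denominator satisfies c + rr + e = (1 + c)/m = (1 + 0.38) / 2.448276 ≈ 0.563662.
With c = 0.38 and e = 0.0375, the statutory reserve ratio is 0.563662 − 0.38 − 0.0375 = 0.146162.

0.1462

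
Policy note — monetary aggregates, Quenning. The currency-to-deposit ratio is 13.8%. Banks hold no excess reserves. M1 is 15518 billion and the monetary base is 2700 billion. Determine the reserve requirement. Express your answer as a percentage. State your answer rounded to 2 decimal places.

Using m = M/MB = 15518/2700 ≈ 5.747407. Since m = (1 + c)/(c + rr + e), the denominator satisfies c + rr + e = (1 + c)/m = (1 + 0.138) / 5.747407 ≈ 0.198002.
With c = 0.138 and e = 0, the reserve requirement is 0.198002 − 0.138 − 0 = 0.060002.

6.00%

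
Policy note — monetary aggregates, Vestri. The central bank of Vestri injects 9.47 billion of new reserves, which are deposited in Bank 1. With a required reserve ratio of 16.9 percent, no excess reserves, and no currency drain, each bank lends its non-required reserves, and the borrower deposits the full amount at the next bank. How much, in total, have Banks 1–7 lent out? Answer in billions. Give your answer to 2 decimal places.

33.82 billion

Bank i lends (1 − rr)^i of the original deposit: Bank 1 lends 9.47·0.8310 ≈ 7.8696, Bank 2 lends 9.47·0.8310² ≈ 6.5396, and so on.
Summing a geometric series: total = 9.47·[0.8310·(1 − 0.8310^7) / (1 − 0.8310)] ≈ 33.8225 billion.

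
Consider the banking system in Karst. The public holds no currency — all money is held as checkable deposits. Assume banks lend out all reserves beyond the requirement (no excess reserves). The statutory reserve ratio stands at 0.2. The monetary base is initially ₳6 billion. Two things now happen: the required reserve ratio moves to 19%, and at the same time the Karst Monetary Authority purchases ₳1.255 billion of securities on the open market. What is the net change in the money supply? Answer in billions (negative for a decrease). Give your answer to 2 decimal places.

₳8.18 billion

Before: m₁ = 1 / (0.2) = 5, MB₁ = 6, so M₁ = 5 × 6 = 30 billion.
After: m₂ = 1 / (0.19) ≈ 5.2632, MB₂ = 6 + 1.255 = 7.255, so M₂ = 5.2632 × 7.255 ≈ 38.1845 billion.
ΔM = M₂ − M₁ = 38.1845 − 30 = 8.1845 billion.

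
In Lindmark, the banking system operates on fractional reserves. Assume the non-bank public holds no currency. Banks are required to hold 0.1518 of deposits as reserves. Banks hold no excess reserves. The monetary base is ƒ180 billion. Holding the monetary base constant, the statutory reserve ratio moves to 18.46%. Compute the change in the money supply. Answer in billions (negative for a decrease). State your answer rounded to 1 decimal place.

-210.7 billion

Initially m₁ = 1 / (0.1518) ≈ 6.58762, so M₁ = 6.58762 × 180 = 1185.7716 billion.
After the change m₂ = 1 / (0.1846) ≈ 5.41712, so M₂ = 5.41712 × 180 = 975.0816 billion.
ΔM = M₂ − M₁ = 975.0816 − 1185.7716 = -210.69 billion.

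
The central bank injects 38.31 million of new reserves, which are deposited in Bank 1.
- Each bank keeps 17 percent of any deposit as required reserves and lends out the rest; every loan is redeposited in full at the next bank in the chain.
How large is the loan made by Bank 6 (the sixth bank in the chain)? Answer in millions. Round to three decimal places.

12.525 million

Each bank lends a fraction (1 − rr) = 0.8300 of the deposit it receives, so Bank 6 receives 38.31·0.8300^5 and lends 38.31·0.8300^6 ≈ 12.5251 million.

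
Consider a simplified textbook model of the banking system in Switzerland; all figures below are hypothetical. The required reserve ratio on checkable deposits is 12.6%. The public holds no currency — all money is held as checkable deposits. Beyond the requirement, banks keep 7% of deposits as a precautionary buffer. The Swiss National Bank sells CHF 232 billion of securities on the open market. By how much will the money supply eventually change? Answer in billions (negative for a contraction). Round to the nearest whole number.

The money multiplier is m = 1 / (rr + e) = 1 / (0.126 + 0.07) ≈ 5.1020.
The sale removes 232 billion of base, so ΔM = m × ΔMB = 5.1020 × (−232) = -1183.664 billion.

-1184 billion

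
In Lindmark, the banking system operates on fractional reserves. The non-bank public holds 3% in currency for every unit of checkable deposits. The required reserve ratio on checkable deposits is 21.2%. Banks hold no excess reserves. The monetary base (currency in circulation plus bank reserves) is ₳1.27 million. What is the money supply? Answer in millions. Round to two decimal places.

The money multiplier is m = (1 + c) / (rr + c) = (1 + 0.03) / (0.212 + 0.03) ≈ 4.2562.
So M = m × MB = 4.2562 × 1.27 ≈ 5.4054 million.

₳5.41 million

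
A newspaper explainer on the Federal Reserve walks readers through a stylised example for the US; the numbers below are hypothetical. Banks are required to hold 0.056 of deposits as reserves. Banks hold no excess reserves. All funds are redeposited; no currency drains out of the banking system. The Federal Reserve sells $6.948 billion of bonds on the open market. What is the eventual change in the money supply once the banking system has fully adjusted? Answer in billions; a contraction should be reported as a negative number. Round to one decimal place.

The simple money multiplier is m = 1/rr = 1/0.056 ≈ 17.8571.
An open-market sale reduces the monetary base by 6.948 billion, so ΔM = m × ΔMB = 17.8571 × (−6.948) ≈ -124.0711 billion.

-124.1 billion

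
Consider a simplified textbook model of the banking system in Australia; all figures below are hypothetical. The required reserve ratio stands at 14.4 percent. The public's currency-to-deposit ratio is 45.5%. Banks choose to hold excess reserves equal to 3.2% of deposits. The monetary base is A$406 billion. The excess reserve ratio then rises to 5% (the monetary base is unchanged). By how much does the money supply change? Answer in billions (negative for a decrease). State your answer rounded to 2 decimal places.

Initially m₁ = (1 + 0.455) / (0.144 + 0.032 + 0.455) ≈ 2.305864, so M₁ = 2.305864 × 406 ≈ 936.1808 billion.
After the change m₂ = (1 + 0.455) / (0.144 + 0.05 + 0.455) ≈ 2.241911, so M₂ = 2.241911 × 406 ≈ 910.2159 billion.
ΔM = M₂ − M₁ = 910.2159 − 936.1808 = -25.9649 billion.

-25.96 billion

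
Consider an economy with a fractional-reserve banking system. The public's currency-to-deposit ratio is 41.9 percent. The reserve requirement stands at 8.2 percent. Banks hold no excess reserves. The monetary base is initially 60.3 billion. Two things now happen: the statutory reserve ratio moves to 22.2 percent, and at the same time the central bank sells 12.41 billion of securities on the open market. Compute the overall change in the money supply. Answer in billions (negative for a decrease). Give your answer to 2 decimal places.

Before: m₁ = (1 + 0.419) / (0.082 + 0.419) ≈ 2.83234, MB₁ = 60.3, so M₁ = 2.83234 × 60.3 ≈ 170.7901 billion.
After: m₂ = (1 + 0.419) / (0.222 + 0.419) ≈ 2.21373, MB₂ = 60.3 − 12.41 = 47.89, so M₂ = 2.21373 × 47.89 ≈ 106.0155 billion.
ΔM = M₂ − M₁ = 106.0155 − 170.7901 = -64.7746 billion.

-64.77 billion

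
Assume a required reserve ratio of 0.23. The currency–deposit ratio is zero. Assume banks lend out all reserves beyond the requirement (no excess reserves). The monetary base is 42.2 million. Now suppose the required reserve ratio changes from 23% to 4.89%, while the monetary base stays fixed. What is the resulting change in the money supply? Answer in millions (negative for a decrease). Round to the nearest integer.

680 million

Initially m₁ = 1 / (0.23) ≈ 4.3478, so M₁ = 4.3478 × 42.2 ≈ 183.4772 million.
After the change m₂ = 1 / (0.0489) ≈ 20.4499, so M₂ = 20.4499 × 42.2 ≈ 862.9858 million.
ΔM = M₂ − M₁ = 862.9858 − 183.4772 = 679.5086 million.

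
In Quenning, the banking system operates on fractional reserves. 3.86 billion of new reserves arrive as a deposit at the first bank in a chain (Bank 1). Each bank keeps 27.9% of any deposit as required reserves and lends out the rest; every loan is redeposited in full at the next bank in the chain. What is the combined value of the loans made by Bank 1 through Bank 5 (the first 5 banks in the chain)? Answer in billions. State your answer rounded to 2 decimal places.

Bank i lends (1 − rr)^i of the original deposit: Bank 1 lends 3.86·0.7210 ≈ 2.7831, Bank 2 lends 3.86·0.7210² ≈ 2.0066, and so on.
Summing a geometric series: total = 3.86·[0.7210·(1 − 0.7210^5) / (1 − 0.7210)] ≈ 8.0316 billion.

8.03 billion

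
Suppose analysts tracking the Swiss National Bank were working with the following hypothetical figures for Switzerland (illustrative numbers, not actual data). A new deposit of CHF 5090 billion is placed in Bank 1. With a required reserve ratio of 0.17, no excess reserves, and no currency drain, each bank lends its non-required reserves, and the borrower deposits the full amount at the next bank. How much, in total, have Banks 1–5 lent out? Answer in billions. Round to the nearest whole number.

CHF 15062 billion

Bank i lends (1 − rr)^i of the original deposit: Bank 1 lends 5090·0.8300 = 4224.7000, Bank 2 lends 5090·0.8300² = 3506.5010, and so on.
Summing a geometric series: total = 5090·[0.8300·(1 − 0.8300^5) / (1 − 0.8300)] ≈ 15062.1971 billion.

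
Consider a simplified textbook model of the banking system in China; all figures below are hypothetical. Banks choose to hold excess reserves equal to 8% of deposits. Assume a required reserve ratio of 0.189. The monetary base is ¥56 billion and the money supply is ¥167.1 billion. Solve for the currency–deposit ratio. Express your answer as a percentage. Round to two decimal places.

9.95%

Using m = M/MB = 167.1/56 ≈ 2.983929. From m = (1 + c)/(c + rr + e), rearranging gives 1 + c = m·(c + rr + e), so c·(1 − m) = m·(rr + e) − 1.
Hence c = [m·(rr + e) − 1]/(1 − m) = [2.983929 × (0.189 + 0.08) − 1] / (1 − 2.983929) ≈ 0.099461.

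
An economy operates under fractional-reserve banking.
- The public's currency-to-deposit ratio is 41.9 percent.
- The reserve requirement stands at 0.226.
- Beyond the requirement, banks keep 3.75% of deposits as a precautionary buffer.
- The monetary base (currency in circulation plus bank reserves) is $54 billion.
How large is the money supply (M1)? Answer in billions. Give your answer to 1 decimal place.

$112.3 billion

The money multiplier is m = (1 + c) / (rr + e + c) = (1 + 0.419) / (0.226 + 0.0375 + 0.419) ≈ 2.0791.
So M = m × MB = 2.0791 × 54 = 112.2714 billion.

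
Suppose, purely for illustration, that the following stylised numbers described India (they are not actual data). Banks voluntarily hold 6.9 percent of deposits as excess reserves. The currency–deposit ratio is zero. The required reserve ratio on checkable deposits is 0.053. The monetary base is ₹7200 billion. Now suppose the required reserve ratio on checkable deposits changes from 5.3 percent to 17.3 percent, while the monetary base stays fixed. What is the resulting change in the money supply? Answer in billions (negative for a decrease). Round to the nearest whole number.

-29264 billion

Initially m₁ = 1 / (0.053 + 0.069) ≈ 8.19672, so M₁ = 8.19672 × 7200 = 59016.384 billion.
After the change m₂ = 1 / (0.173 + 0.069) ≈ 4.13223, so M₂ = 4.13223 × 7200 = 29752.056 billion.
ΔM = M₂ − M₁ = 29752.056 − 59016.384 = -29264.328 billion.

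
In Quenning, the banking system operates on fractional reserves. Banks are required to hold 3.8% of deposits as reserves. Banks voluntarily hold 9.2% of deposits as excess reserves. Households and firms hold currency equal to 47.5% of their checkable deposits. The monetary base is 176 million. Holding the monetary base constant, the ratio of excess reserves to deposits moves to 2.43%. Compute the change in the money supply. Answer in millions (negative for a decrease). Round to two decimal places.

54.07 million

Initially m₁ = (1 + 0.475) / (0.038 + 0.092 + 0.475) ≈ 2.438017, so M₁ = 2.438017 × 176 ≈ 429.091 million.
After the change m₂ = (1 + 0.475) / (0.038 + 0.0243 + 0.475) ≈ 2.745208, so M₂ = 2.745208 × 176 ≈ 483.1566 million.
ΔM = M₂ − M₁ = 483.1566 − 429.091 = 54.0656 million.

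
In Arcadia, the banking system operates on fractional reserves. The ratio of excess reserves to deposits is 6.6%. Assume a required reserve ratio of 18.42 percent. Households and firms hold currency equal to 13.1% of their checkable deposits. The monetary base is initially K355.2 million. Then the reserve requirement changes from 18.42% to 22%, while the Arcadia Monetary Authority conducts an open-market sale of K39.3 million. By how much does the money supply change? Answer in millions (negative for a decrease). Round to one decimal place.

-197.1 million

Before: m₁ = (1 + 0.131) / (0.1842 + 0.066 + 0.131) ≈ 2.96695, MB₁ = 355.2, so M₁ = 2.96695 × 355.2 ≈ 1053.8606 million.
After: m₂ = (1 + 0.131) / (0.22 + 0.066 + 0.131) ≈ 2.71223, MB₂ = 355.2 − 39.3 = 315.9, so M₂ = 2.71223 × 315.9 ≈ 856.7935 million.
ΔM = M₂ − M₁ = 856.7935 − 1053.8606 = -197.0671 million.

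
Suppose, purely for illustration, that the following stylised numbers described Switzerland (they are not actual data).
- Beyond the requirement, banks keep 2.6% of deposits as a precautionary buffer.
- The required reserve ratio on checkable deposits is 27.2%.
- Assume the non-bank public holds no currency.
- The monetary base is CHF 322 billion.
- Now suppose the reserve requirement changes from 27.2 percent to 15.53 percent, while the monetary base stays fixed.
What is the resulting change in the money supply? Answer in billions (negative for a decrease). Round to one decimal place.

Initially m₁ = 1 / (0.272 + 0.026) ≈ 3.35570, so M₁ = 3.35570 × 322 = 1080.5354 billion.
After the change m₂ = 1 / (0.1553 + 0.026) ≈ 5.51572, so M₂ = 5.51572 × 322 ≈ 1776.0618 billion.
ΔM = M₂ − M₁ = 1776.0618 − 1080.5354 = 695.5264 billion.

CHF 695.5 billion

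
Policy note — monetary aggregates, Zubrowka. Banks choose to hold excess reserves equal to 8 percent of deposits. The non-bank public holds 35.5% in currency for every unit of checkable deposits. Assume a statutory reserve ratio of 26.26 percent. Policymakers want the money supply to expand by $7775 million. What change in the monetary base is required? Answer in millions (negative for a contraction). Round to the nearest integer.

The money multiplier is m = (1 + c) / (rr + e + c) = (1 + 0.355) / (0.2626 + 0.08 + 0.355) ≈ 1.94237.
ΔMB = ΔM / m = (+7775) / 1.94237 ≈ 4002.8419 million.

$4003 million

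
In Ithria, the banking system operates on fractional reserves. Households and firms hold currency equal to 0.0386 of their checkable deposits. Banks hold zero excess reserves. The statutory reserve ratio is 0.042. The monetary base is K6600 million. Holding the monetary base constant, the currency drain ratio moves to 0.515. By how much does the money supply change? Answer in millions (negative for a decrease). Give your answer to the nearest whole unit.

-67095 million

Initially m₁ = (1 + 0.0386) / (0.042 + 0.0386) ≈ 12.88586, so M₁ = 12.88586 × 6600 = 85046.676 million.
After the change m₂ = (1 + 0.515) / (0.042 + 0.515) ≈ 2.71993, so M₂ = 2.71993 × 6600 = 17951.538 million.
ΔM = M₂ − M₁ = 17951.538 − 85046.676 = -67095.138 million.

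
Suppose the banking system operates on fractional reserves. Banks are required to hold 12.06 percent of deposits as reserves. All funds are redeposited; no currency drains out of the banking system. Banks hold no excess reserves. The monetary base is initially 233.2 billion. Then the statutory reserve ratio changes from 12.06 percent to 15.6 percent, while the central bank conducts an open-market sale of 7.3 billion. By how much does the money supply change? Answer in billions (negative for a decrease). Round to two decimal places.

-485.59 billion

Before: m₁ = 1 / (0.1206) ≈ 8.291874, MB₁ = 233.2, so M₁ = 8.291874 × 233.2 ≈ 1933.665 billion.
After: m₂ = 1 / (0.156) ≈ 6.410256, MB₂ = 233.2 − 7.3 = 225.9, so M₂ = 6.410256 × 225.9 ≈ 1448.0768 billion.
ΔM = M₂ − M₁ = 1448.0768 − 1933.665 = -485.5882 billion.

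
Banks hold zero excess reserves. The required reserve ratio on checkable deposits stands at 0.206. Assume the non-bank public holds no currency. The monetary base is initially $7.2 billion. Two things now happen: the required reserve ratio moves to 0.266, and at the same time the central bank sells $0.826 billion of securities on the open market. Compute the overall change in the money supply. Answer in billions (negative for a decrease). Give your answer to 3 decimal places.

-10.989 billion

Before: m₁ = 1 / (0.206) ≈ 4.85437, MB₁ = 7.2, so M₁ = 4.85437 × 7.2 ≈ 34.9515 billion.
After: m₂ = 1 / (0.266) ≈ 3.75940, MB₂ = 7.2 − 0.826 = 6.374, so M₂ = 3.75940 × 6.374 ≈ 23.9624 billion.
ΔM = M₂ − M₁ = 23.9624 − 34.9515 = -10.9891 billion.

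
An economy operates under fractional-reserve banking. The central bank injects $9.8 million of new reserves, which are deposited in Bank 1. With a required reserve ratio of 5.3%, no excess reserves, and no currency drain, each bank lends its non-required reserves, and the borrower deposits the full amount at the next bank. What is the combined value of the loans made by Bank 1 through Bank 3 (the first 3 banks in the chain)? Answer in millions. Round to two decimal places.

Bank i lends (1 − rr)^i of the original deposit: Bank 1 lends 9.8·0.9470 = 9.2806, Bank 2 lends 9.8·0.9470² ≈ 8.7887, and so on.
Summing a geometric series: total = 9.8·[0.9470·(1 − 0.9470^3) / (1 − 0.9470)] ≈ 26.3923 million.

$26.39 million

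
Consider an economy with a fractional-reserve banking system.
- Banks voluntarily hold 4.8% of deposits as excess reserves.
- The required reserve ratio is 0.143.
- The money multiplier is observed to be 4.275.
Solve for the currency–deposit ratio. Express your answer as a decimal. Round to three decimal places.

0.056

Using m = 4.275. From m = (1 + c)/(c + rr + e), rearranging gives 1 + c = m·(c + rr + e), so c·(1 − m) = m·(rr + e) − 1.
Hence c = [m·(rr + e) − 1]/(1 − m) = [4.275 × (0.143 + 0.048) − 1] / (1 − 4.275) ≈ 0.056023.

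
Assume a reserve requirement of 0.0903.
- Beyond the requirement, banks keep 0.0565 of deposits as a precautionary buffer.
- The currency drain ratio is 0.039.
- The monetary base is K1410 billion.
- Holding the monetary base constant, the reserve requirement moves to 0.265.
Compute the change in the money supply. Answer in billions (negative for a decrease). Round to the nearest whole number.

-3821 billion

Initially m₁ = (1 + 0.039) / (0.0903 + 0.0565 + 0.039) ≈ 5.59203, so M₁ = 5.59203 × 1410 = 7884.7623 billion.
After the change m₂ = (1 + 0.039) / (0.265 + 0.0565 + 0.039) ≈ 2.88211, so M₂ = 2.88211 × 1410 = 4063.7751 billion.
ΔM = M₂ − M₁ = 4063.7751 − 7884.7623 = -3820.9872 billion.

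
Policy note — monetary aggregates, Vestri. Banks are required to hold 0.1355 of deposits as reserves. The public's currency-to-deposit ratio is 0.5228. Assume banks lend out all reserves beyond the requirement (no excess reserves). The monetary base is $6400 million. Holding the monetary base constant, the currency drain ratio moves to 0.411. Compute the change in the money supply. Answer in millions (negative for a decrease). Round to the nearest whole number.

Initially m₁ = (1 + 0.5228) / (0.1355 + 0.5228) ≈ 2.31323, so M₁ = 2.31323 × 6400 = 14804.672 million.
After the change m₂ = (1 + 0.411) / (0.1355 + 0.411) ≈ 2.58188, so M₂ = 2.58188 × 6400 = 16524.032 million.
ΔM = M₂ − M₁ = 16524.032 − 14804.672 = 1719.36 million.

$1719 million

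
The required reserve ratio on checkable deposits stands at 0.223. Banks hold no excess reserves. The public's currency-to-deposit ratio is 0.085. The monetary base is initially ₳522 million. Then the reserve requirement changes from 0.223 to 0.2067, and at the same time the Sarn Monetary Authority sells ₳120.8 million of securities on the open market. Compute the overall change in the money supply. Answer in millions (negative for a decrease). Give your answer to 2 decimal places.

-346.57 million

Before: m₁ = (1 + 0.085) / (0.223 + 0.085) ≈ 3.522727, MB₁ = 522, so M₁ = 3.522727 × 522 ≈ 1838.8635 million.
After: m₂ = (1 + 0.085) / (0.2067 + 0.085) ≈ 3.719575, MB₂ = 522 − 120.8 = 401.2, so M₂ = 3.719575 × 401.2 ≈ 1492.2935 million.
ΔM = M₂ − M₁ = 1492.2935 − 1838.8635 = -346.57 million.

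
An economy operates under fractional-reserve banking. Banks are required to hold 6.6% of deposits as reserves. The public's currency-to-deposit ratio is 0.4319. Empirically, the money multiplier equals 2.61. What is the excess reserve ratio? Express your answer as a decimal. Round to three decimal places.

Using m = 2.61. Since m = (1 + c)/(c + rr + e), the denominator satisfies c + rr + e = (1 + c)/m = (1 + 0.4319) / 2.61 ≈ 0.548621.
With c = 0.4319 and rr = 0.066, the excess reserve ratio is 0.548621 − 0.4319 − 0.066 = 0.050721.

0.051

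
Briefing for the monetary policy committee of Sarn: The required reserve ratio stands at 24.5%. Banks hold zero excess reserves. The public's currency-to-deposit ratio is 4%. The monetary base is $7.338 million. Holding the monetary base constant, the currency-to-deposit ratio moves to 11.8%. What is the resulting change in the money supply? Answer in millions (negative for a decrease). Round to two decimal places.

-4.18 million

Initially m₁ = (1 + 0.04) / (0.245 + 0.04) ≈ 3.6491, so M₁ = 3.6491 × 7.338 ≈ 26.7771 million.
After the change m₂ = (1 + 0.118) / (0.245 + 0.118) ≈ 3.0799, so M₂ = 3.0799 × 7.338 ≈ 22.6003 million.
ΔM = M₂ − M₁ = 22.6003 − 26.7771 = -4.1768 million.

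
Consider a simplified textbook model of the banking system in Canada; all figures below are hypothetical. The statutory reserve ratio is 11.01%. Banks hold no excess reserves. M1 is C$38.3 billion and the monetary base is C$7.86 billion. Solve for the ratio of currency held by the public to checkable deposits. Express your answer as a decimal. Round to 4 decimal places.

Using m = M/MB = 38.3/7.86 ≈ 4.872774. From m = (1 + c)/(c + rr + e), rearranging gives 1 + c = m·(c + rr + e), so c·(1 − m) = m·(rr + e) − 1.
Hence c = [m·(rr + e) − 1]/(1 − m) = [4.872774 × (0.1101 + 0) − 1] / (1 − 4.872774) ≈ 0.119684.

0.1197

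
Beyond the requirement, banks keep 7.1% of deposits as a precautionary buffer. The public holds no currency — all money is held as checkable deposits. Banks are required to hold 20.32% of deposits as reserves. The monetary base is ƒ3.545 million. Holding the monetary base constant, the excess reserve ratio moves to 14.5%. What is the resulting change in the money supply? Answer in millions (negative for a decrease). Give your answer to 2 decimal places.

Initially m₁ = 1 / (0.2032 + 0.071) ≈ 3.6470, so M₁ = 3.6470 × 3.545 ≈ 12.9286 million.
After the change m₂ = 1 / (0.2032 + 0.145) ≈ 2.8719, so M₂ = 2.8719 × 3.545 ≈ 10.1809 million.
ΔM = M₂ − M₁ = 10.1809 − 12.9286 = -2.7477 million.

-2.75 million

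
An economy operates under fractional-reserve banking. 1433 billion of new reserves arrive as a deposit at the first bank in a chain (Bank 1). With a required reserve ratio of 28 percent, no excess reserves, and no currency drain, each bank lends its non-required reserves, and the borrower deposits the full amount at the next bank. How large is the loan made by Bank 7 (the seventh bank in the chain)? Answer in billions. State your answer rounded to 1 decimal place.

Each bank lends a fraction (1 − rr) = 0.7200 of the deposit it receives, so Bank 7 receives 1433·0.7200^6 and lends 1433·0.7200^7 ≈ 143.7387 billion.

143.7 billion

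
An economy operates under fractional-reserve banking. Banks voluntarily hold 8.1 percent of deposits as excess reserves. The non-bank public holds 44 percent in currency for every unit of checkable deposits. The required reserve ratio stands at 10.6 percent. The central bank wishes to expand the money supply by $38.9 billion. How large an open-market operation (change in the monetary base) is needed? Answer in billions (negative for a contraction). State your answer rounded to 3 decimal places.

The money multiplier is m = (1 + c) / (rr + e + c) = (1 + 0.44) / (0.106 + 0.081 + 0.44) ≈ 2.296651.
ΔMB = ΔM / m = (+38.9) / 2.296651 ≈ 16.9377 billion.

$16.938 billion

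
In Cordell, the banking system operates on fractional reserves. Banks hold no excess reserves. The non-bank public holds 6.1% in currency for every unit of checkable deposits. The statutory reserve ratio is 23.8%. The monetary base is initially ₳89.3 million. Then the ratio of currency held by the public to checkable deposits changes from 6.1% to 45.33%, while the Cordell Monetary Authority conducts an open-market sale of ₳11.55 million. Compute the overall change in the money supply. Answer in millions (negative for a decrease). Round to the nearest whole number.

-153 million

Before: m₁ = (1 + 0.061) / (0.238 + 0.061) ≈ 3.5485, MB₁ = 89.3, so M₁ = 3.5485 × 89.3 ≈ 316.8811 million.
After: m₂ = (1 + 0.4533) / (0.238 + 0.4533) ≈ 2.1023, MB₂ = 89.3 − 11.55 = 77.75, so M₂ = 2.1023 × 77.75 ≈ 163.4538 million.
ΔM = M₂ − M₁ = 163.4538 − 316.8811 = -153.4273 million.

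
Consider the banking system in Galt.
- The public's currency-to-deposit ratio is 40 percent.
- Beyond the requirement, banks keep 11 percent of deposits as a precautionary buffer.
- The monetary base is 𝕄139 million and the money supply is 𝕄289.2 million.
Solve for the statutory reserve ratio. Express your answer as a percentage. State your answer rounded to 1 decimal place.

Using m = M/MB = 289.2/139 ≈ 2.080576. Since m = (1 + c)/(c + rr + e), the denominator satisfies c + rr + e = (1 + c)/m = (1 + 0.4) / 2.080576 ≈ 0.672891.
With c = 0.4 and e = 0.11, the statutory reserve ratio is 0.672891 − 0.4 − 0.11 = 0.162891.

16.3%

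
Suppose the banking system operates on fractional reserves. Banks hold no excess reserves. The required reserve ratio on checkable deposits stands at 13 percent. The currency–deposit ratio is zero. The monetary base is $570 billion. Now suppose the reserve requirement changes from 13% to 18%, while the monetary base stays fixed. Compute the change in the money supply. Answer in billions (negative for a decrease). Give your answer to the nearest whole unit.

-1218 billion

Initially m₁ = 1 / (0.13) ≈ 7.6923, so M₁ = 7.6923 × 570 = 4384.611 billion.
After the change m₂ = 1 / (0.18) ≈ 5.5556, so M₂ = 5.5556 × 570 = 3166.692 billion.
ΔM = M₂ − M₁ = 3166.692 − 4384.611 = -1217.919 billion.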